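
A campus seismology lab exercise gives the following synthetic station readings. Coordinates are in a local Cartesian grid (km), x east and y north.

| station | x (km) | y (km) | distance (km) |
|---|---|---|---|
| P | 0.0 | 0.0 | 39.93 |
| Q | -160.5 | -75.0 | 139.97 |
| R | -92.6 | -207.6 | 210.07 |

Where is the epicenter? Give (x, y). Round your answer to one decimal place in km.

-39.7 km east, -4.3 km north

Circle about each station: x² + y² = 39.93²; (x + 160.5)² + (y + 75.0)² = 139.97²; (x + 92.6)² + (y + 207.6)² = 210.07².
Subtracting the P equation from the Q and R equations removes the quadratic terms:
-321.0 x − 150.0 y = 13388.05
-185.2 x − 415.2 y = 9137.52
Solving the 2×2 system: x ≈ -39.7, y ≈ -4.3 km.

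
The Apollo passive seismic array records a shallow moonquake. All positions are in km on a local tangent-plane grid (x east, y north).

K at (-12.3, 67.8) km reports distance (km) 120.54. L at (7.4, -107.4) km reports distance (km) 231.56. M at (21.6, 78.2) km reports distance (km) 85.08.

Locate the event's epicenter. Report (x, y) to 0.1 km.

(102.8, 103.6)

Circle about each station: (x + 12.3)² + (y − 67.8)² = 120.54²; (x − 7.4)² + (y + 107.4)² = 231.56²; (x − 21.6)² + (y − 78.2)² = 85.08².
Subtracting the K equation from the L and M equations removes the quadratic terms:
39.4 x − 350.4 y = -32248.75
67.8 x + 20.8 y = 9124.96
Solving the 2×2 system: x ≈ 102.8, y ≈ 103.6 km.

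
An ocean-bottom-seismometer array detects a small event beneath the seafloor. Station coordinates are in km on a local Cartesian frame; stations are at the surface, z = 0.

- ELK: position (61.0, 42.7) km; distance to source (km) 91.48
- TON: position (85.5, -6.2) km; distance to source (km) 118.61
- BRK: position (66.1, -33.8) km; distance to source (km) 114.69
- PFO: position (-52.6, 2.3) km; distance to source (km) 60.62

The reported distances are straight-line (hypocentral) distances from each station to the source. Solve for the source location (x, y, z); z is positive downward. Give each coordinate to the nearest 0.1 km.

(-19.2, 30.2, 42.2)

Each station gives a sphere (x−x_i)² + (y−y_i)² + z² = d_i² (stations at z=0).
Subtracting the ELK sphere from TON and BRK: z² cancels, leaving linear equations in x and y:
49.0 x − 97.8 y = -3895.34
10.2 x − 153.0 y = -4817.85
Solving: x ≈ -19.202, y ≈ 30.209 km (keep extra digits for the depth step; rounded: -19.2, 30.2).
Then from the ELK sphere: z² = 91.48² − (x − 61.0)² − (y − 42.7)² with x = -19.202, y = 30.209, so z ≈ 42.192 ≈ 42.2 km.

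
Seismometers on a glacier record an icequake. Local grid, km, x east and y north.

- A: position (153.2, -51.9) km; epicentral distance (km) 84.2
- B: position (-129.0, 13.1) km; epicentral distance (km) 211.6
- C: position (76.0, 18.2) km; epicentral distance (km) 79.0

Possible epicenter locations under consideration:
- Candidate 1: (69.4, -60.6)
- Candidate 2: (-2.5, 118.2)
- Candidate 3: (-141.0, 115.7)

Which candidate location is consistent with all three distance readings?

Candidate 1

For each candidate, compare |candidate − station| to the reported distance:
Candidate 1: residuals A 0.1, B 0.0, C 0.1 → max 0.1 km
Candidate 2: residuals A 146.4, B 47.1, C 48.1 → max 146.4 km
Candidate 3: residuals A 254.4, B 108.3, C 158.9 → max 254.4 km
Only Candidate 1 has all residuals ≈ 0.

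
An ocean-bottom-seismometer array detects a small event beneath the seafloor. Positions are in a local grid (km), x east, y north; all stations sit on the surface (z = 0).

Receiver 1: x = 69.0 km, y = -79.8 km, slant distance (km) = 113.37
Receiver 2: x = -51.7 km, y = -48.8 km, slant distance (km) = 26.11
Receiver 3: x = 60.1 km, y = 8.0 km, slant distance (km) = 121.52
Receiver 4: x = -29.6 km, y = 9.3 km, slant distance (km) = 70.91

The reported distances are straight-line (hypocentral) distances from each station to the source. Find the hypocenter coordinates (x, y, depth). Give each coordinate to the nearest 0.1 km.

Each station gives a sphere (x−x_i)² + (y−y_i)² + z² = d_i² (stations at z=0).
Subtracting the Receiver 1 sphere from Receiver 2 and Receiver 3: z² cancels, leaving linear equations in x and y:
-241.4 x + 62.0 y = 6096.31
-17.8 x + 175.6 y = -9367.38
Solving: x ≈ -39.996, y ≈ -57.399 km (keep extra digits for the depth step; rounded: -40.0, -57.4).
Then from the Receiver 1 sphere: z² = 113.37² − (x − 69.0)² − (y + 79.8)² with x = -39.996, y = -57.399, so z ≈ 21.698 ≈ 21.7 km.
Check against Receiver 4 (with the unrounded solution): distance 70.91 ≈ 70.91 km. ✓

x ≈ -40.0 km, y ≈ -57.4 km, depth ≈ 21.7 km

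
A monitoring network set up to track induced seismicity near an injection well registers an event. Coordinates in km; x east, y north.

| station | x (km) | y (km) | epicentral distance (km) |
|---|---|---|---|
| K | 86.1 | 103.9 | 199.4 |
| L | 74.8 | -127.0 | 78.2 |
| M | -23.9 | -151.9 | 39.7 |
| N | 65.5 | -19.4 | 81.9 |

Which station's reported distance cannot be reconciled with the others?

Solve using three stations at a time. Using K, L, N (subtract circle equations pairwise → linear system) gives (x, y) ≈ (11.4, -81.0).
Distances from that point to each station vs reported:
  K: calculated 199.4 vs reported 199.4 → residual 0.0 km
  L: calculated 78.3 vs reported 78.2 → residual 0.1 km
  M: calculated 79.2 vs reported 39.7 → residual 39.5 km
  N: calculated 82.0 vs reported 81.9 → residual 0.1 km
K, L, N are mutually consistent (residuals ≈ 0); M is off by 39.5 km.

M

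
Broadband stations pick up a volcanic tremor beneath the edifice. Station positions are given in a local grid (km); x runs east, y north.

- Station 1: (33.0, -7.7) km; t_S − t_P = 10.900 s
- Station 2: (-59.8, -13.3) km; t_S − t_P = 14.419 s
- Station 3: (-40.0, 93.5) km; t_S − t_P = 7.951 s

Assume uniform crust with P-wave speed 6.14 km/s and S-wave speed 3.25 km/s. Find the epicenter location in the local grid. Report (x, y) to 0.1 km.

5.1 km east, 62.2 km north

Distance from S−P lag: d = Δt · v_P v_S / (v_P − v_S) = Δt · (6.14·3.25)/(6.14−3.25) ≈ 6.9048·Δt.
So d_Station 1 = 75.26, d_Station 2 = 99.56, d_Station 3 = 54.90 km.
Circle about each station: (x − 33.0)² + (y + 7.7)² = 75.26²; (x + 59.8)² + (y + 13.3)² = 99.56²; (x + 40.0)² + (y − 93.5)² = 54.90².
Subtracting pairs of circle equations eliminates x²+y² and gives linear equations (the radical axes):
-185.6 x − 11.2 y = -1643.49
-146.0 x + 202.4 y = 11844.02
Solving the 2×2 system: x ≈ 5.1, y ≈ 62.2 km.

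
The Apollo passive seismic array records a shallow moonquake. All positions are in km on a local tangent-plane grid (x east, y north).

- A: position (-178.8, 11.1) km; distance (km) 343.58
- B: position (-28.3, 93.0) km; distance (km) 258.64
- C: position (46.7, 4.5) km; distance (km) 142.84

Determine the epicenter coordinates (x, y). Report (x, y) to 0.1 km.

147.4 km east, -96.8 km north

Circle about each station: (x + 178.8)² + (y − 11.1)² = 343.58²; (x + 28.3)² + (y − 93.0)² = 258.64²; (x − 46.7)² + (y − 4.5)² = 142.84².
Subtracting the A equation from the B and C equations removes the quadratic terms:
301.0 x + 163.8 y = 28509.81
451.0 x − 13.2 y = 67752.44
Solving the 2×2 system: x ≈ 147.4, y ≈ -96.8 km.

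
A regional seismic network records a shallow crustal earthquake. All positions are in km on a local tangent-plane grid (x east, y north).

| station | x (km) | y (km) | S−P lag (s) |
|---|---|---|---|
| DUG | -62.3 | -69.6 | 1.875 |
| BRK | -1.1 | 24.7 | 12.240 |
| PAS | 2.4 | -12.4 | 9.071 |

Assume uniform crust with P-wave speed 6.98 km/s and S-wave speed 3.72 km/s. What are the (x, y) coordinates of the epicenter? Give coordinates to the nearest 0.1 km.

(-54.6, -56.8)

Distance from S−P lag: d = Δt · v_P v_S / (v_P − v_S) = Δt · (6.98·3.72)/(6.98−3.72) ≈ 7.9649·Δt.
So d_DUG = 14.93, d_BRK = 97.49, d_PAS = 72.25 km.
Circle about each station: (x + 62.3)² + (y + 69.6)² = 14.93²; (x + 1.1)² + (y − 24.7)² = 97.49²; (x − 2.4)² + (y + 12.4)² = 72.25².
Subtracting pairs of circle equations eliminates x²+y² and gives linear equations (the radical axes):
122.4 x + 188.6 y = -17395.55
129.4 x + 114.4 y = -13563.09
Solving the 2×2 system: x ≈ -54.6, y ≈ -56.8 km.
Check against DUG (with the unrounded x, y): √((x + 62.3)²+(y + 69.6)²) = 14.94 ≈ 14.93 km. ✓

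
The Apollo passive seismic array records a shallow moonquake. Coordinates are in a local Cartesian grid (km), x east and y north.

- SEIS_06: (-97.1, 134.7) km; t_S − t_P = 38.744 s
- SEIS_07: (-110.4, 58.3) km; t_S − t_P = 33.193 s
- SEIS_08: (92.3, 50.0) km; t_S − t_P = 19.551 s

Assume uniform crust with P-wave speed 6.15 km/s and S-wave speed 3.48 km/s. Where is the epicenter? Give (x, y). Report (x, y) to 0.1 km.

Distance from S−P lag: d = Δt · v_P v_S / (v_P − v_S) = Δt · (6.15·3.48)/(6.15−3.48) ≈ 8.0157·Δt.
So d_SEIS_06 = 310.56, d_SEIS_07 = 266.07, d_SEIS_08 = 156.72 km.
Circle about each station: (x + 97.1)² + (y − 134.7)² = 310.56²; (x + 110.4)² + (y − 58.3)² = 266.07²; (x − 92.3)² + (y − 50.0)² = 156.72².
Subtracting the SEIS_06 equation from the SEIS_07 and SEIS_08 equations removes the quadratic terms:
-26.6 x − 152.8 y = 13668.82
378.8 x − 169.4 y = 55333.15
Solving the 2×2 system: x ≈ 98.4, y ≈ -106.6 km.
Check against SEIS_06 (with the unrounded x, y): √((x + 97.1)²+(y − 134.7)²) = 310.55 ≈ 310.56 km. ✓

(98.4, -106.6)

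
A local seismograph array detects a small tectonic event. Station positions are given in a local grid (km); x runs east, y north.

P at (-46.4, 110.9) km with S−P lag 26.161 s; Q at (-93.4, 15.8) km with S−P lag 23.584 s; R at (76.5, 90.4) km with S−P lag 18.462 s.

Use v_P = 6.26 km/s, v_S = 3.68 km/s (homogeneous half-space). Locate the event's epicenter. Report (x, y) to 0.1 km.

x ≈ 97.5 km, y ≈ -73.1 km

Distance from S−P lag: d = Δt · v_P v_S / (v_P − v_S) = Δt · (6.26·3.68)/(6.26−3.68) ≈ 8.9290·Δt.
So d_P = 233.59, d_Q = 210.58, d_R = 164.85 km.
Circle about each station: (x + 46.4)² + (y − 110.9)² = 233.59²; (x + 93.4)² + (y − 15.8)² = 210.58²; (x − 76.5)² + (y − 90.4)² = 164.85².
Subtracting pairs of circle equations eliminates x²+y² and gives linear equations (the radical axes):
-94.0 x − 190.2 y = 4741.78
245.8 x − 41.0 y = 26961.41
Solving the 2×2 system: x ≈ 97.5, y ≈ -73.1 km.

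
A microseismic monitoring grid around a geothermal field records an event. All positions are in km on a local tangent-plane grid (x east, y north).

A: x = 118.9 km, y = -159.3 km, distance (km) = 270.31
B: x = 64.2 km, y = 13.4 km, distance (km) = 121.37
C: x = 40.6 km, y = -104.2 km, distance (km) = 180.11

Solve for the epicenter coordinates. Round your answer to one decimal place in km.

Circle about each station: (x − 118.9)² + (y + 159.3)² = 270.31²; (x − 64.2)² + (y − 13.4)² = 121.37²; (x − 40.6)² + (y + 104.2)² = 180.11².
Subtracting pairs of circle equations eliminates x²+y² and gives linear equations (the radical axes):
-109.4 x + 345.4 y = 23124.32
-156.6 x + 110.2 y = 13620.18
Solving the 2×2 system: x ≈ -51.3, y ≈ 50.7 km.

-51.3 km east, 50.7 km north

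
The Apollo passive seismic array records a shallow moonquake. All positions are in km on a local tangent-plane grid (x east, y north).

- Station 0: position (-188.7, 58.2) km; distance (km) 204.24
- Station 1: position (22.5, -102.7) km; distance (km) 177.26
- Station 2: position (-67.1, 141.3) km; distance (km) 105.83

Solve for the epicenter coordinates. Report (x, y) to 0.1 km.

(14.9, 74.4)

Circle about each station: (x + 188.7)² + (y − 58.2)² = 204.24²; (x − 22.5)² + (y + 102.7)² = 177.26²; (x + 67.1)² + (y − 141.3)² = 105.83².
Subtracting the Station 0 equation from the Station 1 and Station 2 equations removes the quadratic terms:
422.4 x − 321.8 y = -17648.52
243.2 x + 166.2 y = 15987.16
Solving the 2×2 system: x ≈ 14.9, y ≈ 74.4 km.
Check against Station 0 (with the unrounded x, y): √((x + 188.7)²+(y − 58.2)²) = 204.24 ≈ 204.24 km. ✓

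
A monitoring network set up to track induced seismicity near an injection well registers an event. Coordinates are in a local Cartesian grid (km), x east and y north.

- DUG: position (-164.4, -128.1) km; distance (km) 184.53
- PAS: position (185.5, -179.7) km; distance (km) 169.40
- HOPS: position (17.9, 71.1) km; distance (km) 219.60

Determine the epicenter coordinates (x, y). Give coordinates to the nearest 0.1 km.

x ≈ 19.0 km, y ≈ -148.5 km

Circle about each station: (x + 164.4)² + (y + 128.1)² = 184.53²; (x − 185.5)² + (y + 179.7)² = 169.40²; (x − 17.9)² + (y − 71.1)² = 219.60².
Subtracting the DUG equation from the PAS and HOPS equations removes the quadratic terms:
699.8 x − 103.2 y = 28620.33
364.6 x + 398.4 y = -52234.19
Solving the 2×2 system: x ≈ 19.0, y ≈ -148.5 km.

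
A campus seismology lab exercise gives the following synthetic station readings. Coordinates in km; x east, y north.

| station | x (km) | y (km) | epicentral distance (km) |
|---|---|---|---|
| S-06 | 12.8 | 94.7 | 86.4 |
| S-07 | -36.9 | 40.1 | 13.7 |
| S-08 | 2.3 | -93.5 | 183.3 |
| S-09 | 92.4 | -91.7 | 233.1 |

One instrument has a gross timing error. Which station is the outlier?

Solve using three stations at a time. Using S-06, S-08, S-09 (subtract circle equations pairwise → linear system) gives (x, y) ≈ (-71.1, 74.4).
Distances from that point to each station vs reported:
  S-06: calculated 86.3 vs reported 86.4 → residual 0.1 km
  S-07: calculated 48.4 vs reported 13.7 → residual 34.7 km
  S-08: calculated 183.2 vs reported 183.3 → residual 0.1 km
  S-09: calculated 233.1 vs reported 233.1 → residual 0.0 km
S-06, S-08, S-09 are mutually consistent (residuals ≈ 0); S-07 is off by 34.7 km.

S-07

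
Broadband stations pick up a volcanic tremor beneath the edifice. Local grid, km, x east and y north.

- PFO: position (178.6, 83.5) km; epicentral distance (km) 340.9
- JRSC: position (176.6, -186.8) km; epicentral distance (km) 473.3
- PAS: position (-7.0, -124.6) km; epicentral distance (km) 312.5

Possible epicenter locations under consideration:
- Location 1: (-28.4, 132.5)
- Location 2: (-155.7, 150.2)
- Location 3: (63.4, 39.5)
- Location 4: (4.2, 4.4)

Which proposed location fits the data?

For each candidate, compare |candidate − station| to the reported distance:
Location 1: residuals PFO 128.2, JRSC 93.9, PAS 54.5 → max 128.2 km
Location 2: residuals PFO 0.0, JRSC 0.0, PAS 0.0 → max 0.0 km
Location 3: residuals PFO 217.6, JRSC 220.3, PAS 133.9 → max 220.3 km
Location 4: residuals PFO 149.4, JRSC 215.9, PAS 183.0 → max 215.9 km
Only Location 2 has all residuals ≈ 0.

Location 2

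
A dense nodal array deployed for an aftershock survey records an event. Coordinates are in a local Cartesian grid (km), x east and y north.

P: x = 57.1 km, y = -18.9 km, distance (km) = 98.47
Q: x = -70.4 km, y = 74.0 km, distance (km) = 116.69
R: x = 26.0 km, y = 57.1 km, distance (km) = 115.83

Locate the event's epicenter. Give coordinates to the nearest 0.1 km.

(-39.4, -38.5)

Circle about each station: (x − 57.1)² + (y + 18.9)² = 98.47²; (x + 70.4)² + (y − 74.0)² = 116.69²; (x − 26.0)² + (y − 57.1)² = 115.83².
Subtracting pairs of circle equations eliminates x²+y² and gives linear equations (the radical axes):
-255.0 x + 185.8 y = 2894.32
-62.2 x + 152.0 y = -3401.46
Solving the 2×2 system: x ≈ -39.4, y ≈ -38.5 km.
Check against P (with the unrounded x, y): √((x − 57.1)²+(y + 18.9)²) = 98.48 ≈ 98.47 km. ✓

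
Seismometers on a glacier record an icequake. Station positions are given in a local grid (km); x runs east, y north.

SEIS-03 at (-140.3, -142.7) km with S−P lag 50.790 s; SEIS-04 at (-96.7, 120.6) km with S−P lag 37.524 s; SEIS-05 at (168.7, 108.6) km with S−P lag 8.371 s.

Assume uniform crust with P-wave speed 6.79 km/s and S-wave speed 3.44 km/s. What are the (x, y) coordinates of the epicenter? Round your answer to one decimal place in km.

Distance from S−P lag: d = Δt · v_P v_S / (v_P − v_S) = Δt · (6.79·3.44)/(6.79−3.44) ≈ 6.9724·Δt.
So d_SEIS-03 = 354.13, d_SEIS-04 = 261.63, d_SEIS-05 = 58.37 km.
Circle about each station: (x + 140.3)² + (y + 142.7)² = 354.13²; (x + 96.7)² + (y − 120.6)² = 261.63²; (x − 168.7)² + (y − 108.6)² = 58.37².
Subtracting the SEIS-03 equation from the SEIS-04 and SEIS-05 equations removes the quadratic terms:
87.2 x + 526.6 y = 40805.67
618.0 x + 502.6 y = 122207.27
Solving the 2×2 system: x ≈ 155.7, y ≈ 51.7 km.
Check against SEIS-03 (with the unrounded x, y): √((x + 140.3)²+(y + 142.7)²) = 354.13 ≈ 354.13 km. ✓

x ≈ 155.7 km, y ≈ 51.7 km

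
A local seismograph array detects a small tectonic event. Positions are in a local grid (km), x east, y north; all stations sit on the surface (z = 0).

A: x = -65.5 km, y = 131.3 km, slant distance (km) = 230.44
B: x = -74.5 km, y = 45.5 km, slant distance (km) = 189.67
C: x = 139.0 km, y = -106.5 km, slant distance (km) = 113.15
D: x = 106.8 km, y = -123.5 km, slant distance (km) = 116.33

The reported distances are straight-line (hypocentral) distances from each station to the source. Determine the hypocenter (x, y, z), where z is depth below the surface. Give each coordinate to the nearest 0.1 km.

Each station gives a sphere (x−x_i)² + (y−y_i)² + z² = d_i² (stations at z=0).
Subtracting the A sphere from B and C: z² cancels, leaving linear equations in x and y:
-18.0 x − 171.6 y = 3218.44
409.0 x − 475.6 y = 49432.98
Solving: x ≈ 88.285, y ≈ -28.016 km (keep extra digits for the depth step; rounded: 88.3, -28.0).
Then from the A sphere: z² = 230.44² − (x + 65.5)² − (y − 131.3)² with x = 88.285, y = -28.016, so z ≈ 63.806 ≈ 63.8 km.
Check against D (with the unrounded solution): distance 116.32 ≈ 116.33 km. ✓

(88.3, -28.0, 63.8)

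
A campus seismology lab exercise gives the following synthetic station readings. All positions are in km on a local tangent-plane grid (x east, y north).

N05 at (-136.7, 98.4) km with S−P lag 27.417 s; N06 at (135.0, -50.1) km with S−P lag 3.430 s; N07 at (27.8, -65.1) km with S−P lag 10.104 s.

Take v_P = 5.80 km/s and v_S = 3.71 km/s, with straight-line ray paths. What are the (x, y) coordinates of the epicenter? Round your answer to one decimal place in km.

Distance from S−P lag: d = Δt · v_P v_S / (v_P − v_S) = Δt · (5.80·3.71)/(5.80−3.71) ≈ 10.2957·Δt.
So d_N05 = 282.28, d_N06 = 35.31, d_N07 = 104.03 km.
Circle about each station: (x + 136.7)² + (y − 98.4)² = 282.28²; (x − 135.0)² + (y + 50.1)² = 35.31²; (x − 27.8)² + (y + 65.1)² = 104.03².
Subtracting the N05 equation from the N06 and N07 equations removes the quadratic terms:
543.4 x − 297.0 y = 70800.76
329.0 x − 327.0 y = 45501.16
Solving the 2×2 system: x ≈ 120.5, y ≈ -17.9 km.
Check against N05 (with the unrounded x, y): √((x + 136.7)²+(y − 98.4)²) = 282.28 ≈ 282.28 km. ✓

120.5 km east, -17.9 km north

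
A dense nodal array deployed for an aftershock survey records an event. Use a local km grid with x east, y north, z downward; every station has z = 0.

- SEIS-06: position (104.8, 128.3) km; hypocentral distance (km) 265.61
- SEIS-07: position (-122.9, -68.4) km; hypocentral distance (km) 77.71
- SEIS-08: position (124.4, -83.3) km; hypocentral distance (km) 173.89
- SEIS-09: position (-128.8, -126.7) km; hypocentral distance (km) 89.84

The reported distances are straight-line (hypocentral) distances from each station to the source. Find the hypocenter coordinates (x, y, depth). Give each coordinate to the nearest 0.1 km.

Each station gives a sphere (x−x_i)² + (y−y_i)² + z² = d_i² (stations at z=0).
Subtracting the SEIS-06 sphere from SEIS-07 and SEIS-08: z² cancels, leaving linear equations in x and y:
-455.4 x − 393.4 y = 56848.87
39.2 x − 423.2 y = 35281.26
Solving: x ≈ -48.902, y ≈ -87.897 km (keep extra digits for the depth step; rounded: -48.9, -87.9).
Then from the SEIS-06 sphere: z² = 265.61² − (x − 104.8)² − (y − 128.3)² with x = -48.902, y = -87.897, so z ≈ 13.536 ≈ 13.5 km.
Check against SEIS-09 (with the unrounded solution): distance 89.85 ≈ 89.84 km. ✓

x ≈ -48.9 km, y ≈ -87.9 km, depth ≈ 13.5 km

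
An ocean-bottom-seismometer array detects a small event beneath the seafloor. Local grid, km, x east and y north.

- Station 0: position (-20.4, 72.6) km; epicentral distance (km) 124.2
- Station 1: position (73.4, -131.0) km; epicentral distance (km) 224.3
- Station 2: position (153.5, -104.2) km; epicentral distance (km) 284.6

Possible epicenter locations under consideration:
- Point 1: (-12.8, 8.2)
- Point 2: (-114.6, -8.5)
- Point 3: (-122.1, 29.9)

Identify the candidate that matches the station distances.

Point 2

For each candidate, compare |candidate − station| to the reported distance:
Point 1: residuals Station 0 59.4, Station 1 60.6, Station 2 83.9 → max 83.9 km
Point 2: residuals Station 0 0.1, Station 1 0.1, Station 2 0.1 → max 0.1 km
Point 3: residuals Station 0 13.9, Station 1 28.9, Station 2 21.9 → max 28.9 km
Only Point 2 has all residuals ≈ 0.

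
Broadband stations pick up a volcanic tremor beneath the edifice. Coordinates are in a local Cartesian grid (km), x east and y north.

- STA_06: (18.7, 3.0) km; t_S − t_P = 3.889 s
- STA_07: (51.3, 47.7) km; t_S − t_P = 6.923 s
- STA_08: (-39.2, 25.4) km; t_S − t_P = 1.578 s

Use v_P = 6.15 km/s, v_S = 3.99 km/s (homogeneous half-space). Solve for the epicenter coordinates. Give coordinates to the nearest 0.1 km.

Distance from S−P lag: d = Δt · v_P v_S / (v_P − v_S) = Δt · (6.15·3.99)/(6.15−3.99) ≈ 11.3604·Δt.
So d_STA_06 = 44.18, d_STA_07 = 78.65, d_STA_08 = 17.93 km.
Circle about each station: (x − 18.7)² + (y − 3.0)² = 44.18²; (x − 51.3)² + (y − 47.7)² = 78.65²; (x + 39.2)² + (y − 25.4)² = 17.93².
Subtracting the STA_06 equation from the STA_07 and STA_08 equations removes the quadratic terms:
65.2 x + 89.4 y = 314.34
-115.8 x + 44.8 y = 3453.50
Solving the 2×2 system: x ≈ -22.2, y ≈ 19.7 km.

(-22.2, 19.7)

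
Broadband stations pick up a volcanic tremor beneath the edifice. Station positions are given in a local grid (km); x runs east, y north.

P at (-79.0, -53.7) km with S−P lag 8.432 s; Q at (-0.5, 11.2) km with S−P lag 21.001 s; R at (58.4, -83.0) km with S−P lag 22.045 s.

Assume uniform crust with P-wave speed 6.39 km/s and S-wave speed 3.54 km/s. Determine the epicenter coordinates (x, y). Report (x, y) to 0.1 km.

-114.4 km east, -110.5 km north

Distance from S−P lag: d = Δt · v_P v_S / (v_P − v_S) = Δt · (6.39·3.54)/(6.39−3.54) ≈ 7.9371·Δt.
So d_P = 66.93, d_Q = 166.69, d_R = 174.97 km.
Circle about each station: (x + 79.0)² + (y + 53.7)² = 66.93²; (x + 0.5)² + (y − 11.2)² = 166.69²; (x − 58.4)² + (y + 83.0)² = 174.97².
Subtracting pairs of circle equations eliminates x²+y² and gives linear equations (the radical axes):
157.0 x + 129.8 y = -32304.93
274.8 x − 58.6 y = -24960.01
Solving the 2×2 system: x ≈ -114.4, y ≈ -110.5 km.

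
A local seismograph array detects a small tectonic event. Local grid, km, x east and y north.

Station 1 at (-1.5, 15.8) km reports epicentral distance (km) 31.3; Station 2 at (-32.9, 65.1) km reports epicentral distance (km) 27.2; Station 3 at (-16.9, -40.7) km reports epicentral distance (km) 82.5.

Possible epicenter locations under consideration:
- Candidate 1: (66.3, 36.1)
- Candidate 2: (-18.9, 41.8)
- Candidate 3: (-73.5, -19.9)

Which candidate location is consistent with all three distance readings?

For each candidate, compare |candidate − station| to the reported distance:
Candidate 1: residuals Station 1 39.5, Station 2 76.2, Station 3 30.7 → max 76.2 km
Candidate 2: residuals Station 1 0.0, Station 2 0.0, Station 3 0.0 → max 0.0 km
Candidate 3: residuals Station 1 49.1, Station 2 67.0, Station 3 22.2 → max 67.0 km
Only Candidate 2 has all residuals ≈ 0.

Candidate 2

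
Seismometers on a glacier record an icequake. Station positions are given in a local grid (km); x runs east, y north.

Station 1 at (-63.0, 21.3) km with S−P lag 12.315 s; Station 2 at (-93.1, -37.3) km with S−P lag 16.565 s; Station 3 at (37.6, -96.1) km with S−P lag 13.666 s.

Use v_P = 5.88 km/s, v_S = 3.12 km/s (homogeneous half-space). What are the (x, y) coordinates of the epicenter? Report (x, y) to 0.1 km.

13.2 km east, -8.6 km north

Distance from S−P lag: d = Δt · v_P v_S / (v_P − v_S) = Δt · (5.88·3.12)/(5.88−3.12) ≈ 6.6470·Δt.
So d_Station 1 = 81.86, d_Station 2 = 110.11, d_Station 3 = 90.84 km.
Circle about each station: (x + 63.0)² + (y − 21.3)² = 81.86²; (x + 93.1)² + (y + 37.3)² = 110.11²; (x − 37.6)² + (y + 96.1)² = 90.84².
Subtracting pairs of circle equations eliminates x²+y² and gives linear equations (the radical axes):
-60.2 x − 117.2 y = 213.06
201.2 x − 234.8 y = 4675.43
Solving the 2×2 system: x ≈ 13.2, y ≈ -8.6 km.
Check against Station 1 (with the unrounded x, y): √((x + 63.0)²+(y − 21.3)²) = 81.86 ≈ 81.86 km. ✓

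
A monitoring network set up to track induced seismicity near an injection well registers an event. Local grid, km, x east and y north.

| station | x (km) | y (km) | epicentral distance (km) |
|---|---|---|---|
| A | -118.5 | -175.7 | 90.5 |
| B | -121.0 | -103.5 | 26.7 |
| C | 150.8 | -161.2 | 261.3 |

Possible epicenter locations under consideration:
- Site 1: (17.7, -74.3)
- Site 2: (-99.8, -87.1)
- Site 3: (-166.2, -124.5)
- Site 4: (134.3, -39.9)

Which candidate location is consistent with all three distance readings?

For each candidate, compare |candidate − station| to the reported distance:
Site 1: residuals A 79.3, B 115.0, C 102.3 → max 115.0 km
Site 2: residuals A 0.1, B 0.1, C 0.0 → max 0.1 km
Site 3: residuals A 20.5, B 23.1, C 57.8 → max 57.8 km
Site 4: residuals A 196.5, B 236.4, C 138.9 → max 236.4 km
Only Site 2 has all residuals ≈ 0.

Site 2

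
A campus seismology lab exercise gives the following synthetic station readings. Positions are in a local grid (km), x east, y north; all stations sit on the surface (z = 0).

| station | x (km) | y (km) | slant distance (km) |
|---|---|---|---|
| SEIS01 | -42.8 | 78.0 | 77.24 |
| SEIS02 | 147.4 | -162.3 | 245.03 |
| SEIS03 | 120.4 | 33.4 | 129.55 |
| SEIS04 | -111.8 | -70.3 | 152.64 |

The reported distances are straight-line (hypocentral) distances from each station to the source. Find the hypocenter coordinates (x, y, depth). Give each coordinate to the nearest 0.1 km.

Each station gives a sphere (x−x_i)² + (y−y_i)² + z² = d_i² (stations at z=0).
Subtracting the SEIS01 sphere from SEIS02 and SEIS03: z² cancels, leaving linear equations in x and y:
380.4 x − 480.6 y = -13921.47
326.4 x − 89.2 y = -3121.30
Solving: x ≈ -2.101, y ≈ 27.304 km (keep extra digits for the depth step; rounded: -2.1, 27.3).
Then from the SEIS01 sphere: z² = 77.24² − (x + 42.8)² − (y − 78.0)² with x = -2.101, y = 27.304, so z ≈ 41.708 ≈ 41.7 km.
Check against SEIS04 (with the unrounded solution): distance 152.64 ≈ 152.64 km. ✓

x ≈ -2.1 km, y ≈ 27.3 km, depth ≈ 41.7 km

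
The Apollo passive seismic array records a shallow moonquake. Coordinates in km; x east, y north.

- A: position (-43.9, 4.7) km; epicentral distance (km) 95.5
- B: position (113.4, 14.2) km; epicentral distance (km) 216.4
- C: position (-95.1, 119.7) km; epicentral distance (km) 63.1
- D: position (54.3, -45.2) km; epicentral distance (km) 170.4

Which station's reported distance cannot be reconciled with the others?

B

Solve using three stations at a time. Using A, C, D (subtract circle equations pairwise → linear system) gives (x, y) ≈ (-35.2, 99.8).
Distances from that point to each station vs reported:
  A: calculated 95.5 vs reported 95.5 → residual 0.0 km
  B: calculated 171.5 vs reported 216.4 → residual 44.9 km
  C: calculated 63.1 vs reported 63.1 → residual 0.0 km
  D: calculated 170.4 vs reported 170.4 → residual 0.0 km
A, C, D are mutually consistent (residuals ≈ 0); B is off by 44.9 km.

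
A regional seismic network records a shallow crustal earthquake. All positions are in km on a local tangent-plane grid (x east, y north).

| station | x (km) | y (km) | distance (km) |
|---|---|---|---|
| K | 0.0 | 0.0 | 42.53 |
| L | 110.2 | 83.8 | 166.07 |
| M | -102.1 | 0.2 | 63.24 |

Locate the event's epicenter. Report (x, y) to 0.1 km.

x ≈ -40.3 km, y ≈ 13.6 km

Circle about each station: x² + y² = 42.53²; (x − 110.2)² + (y − 83.8)² = 166.07²; (x + 102.1)² + (y − 0.2)² = 63.24².
Subtracting the K equation from the L and M equations removes the quadratic terms:
220.4 x + 167.6 y = -6603.96
-204.2 x + 0.4 y = 8233.95
Solving the 2×2 system: x ≈ -40.3, y ≈ 13.6 km.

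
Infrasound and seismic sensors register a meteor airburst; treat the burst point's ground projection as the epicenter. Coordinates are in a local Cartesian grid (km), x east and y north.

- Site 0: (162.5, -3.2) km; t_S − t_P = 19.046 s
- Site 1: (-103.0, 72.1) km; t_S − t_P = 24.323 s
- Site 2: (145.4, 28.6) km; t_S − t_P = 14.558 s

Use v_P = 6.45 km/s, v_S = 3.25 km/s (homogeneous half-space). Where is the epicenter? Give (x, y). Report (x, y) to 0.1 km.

56.0 km east, 61.8 km north

Distance from S−P lag: d = Δt · v_P v_S / (v_P − v_S) = Δt · (6.45·3.25)/(6.45−3.25) ≈ 6.5508·Δt.
So d_Site 0 = 124.77, d_Site 1 = 159.33, d_Site 2 = 95.37 km.
Circle about each station: (x − 162.5)² + (y + 3.2)² = 124.77²; (x + 103.0)² + (y − 72.1)² = 159.33²; (x − 145.4)² + (y − 28.6)² = 95.37².
Subtracting the Site 0 equation from the Site 1 and Site 2 equations removes the quadratic terms:
-531.0 x + 150.6 y = -20427.58
-34.2 x + 63.6 y = 2014.75
Solving the 2×2 system: x ≈ 56.0, y ≈ 61.8 km.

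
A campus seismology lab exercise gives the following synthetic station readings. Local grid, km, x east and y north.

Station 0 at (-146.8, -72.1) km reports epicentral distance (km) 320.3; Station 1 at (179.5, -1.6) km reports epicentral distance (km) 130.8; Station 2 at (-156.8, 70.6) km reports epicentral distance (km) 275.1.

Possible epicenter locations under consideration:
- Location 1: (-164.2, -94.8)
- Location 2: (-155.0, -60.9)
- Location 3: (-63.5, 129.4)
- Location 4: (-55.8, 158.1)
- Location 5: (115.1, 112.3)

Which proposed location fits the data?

For each candidate, compare |candidate − station| to the reported distance:
Location 1: residuals Station 0 291.7, Station 1 225.3, Station 2 109.5 → max 291.7 km
Location 2: residuals Station 0 306.4, Station 1 208.9, Station 2 143.6 → max 306.4 km
Location 3: residuals Station 0 102.3, Station 1 145.3, Station 2 164.8 → max 164.8 km
Location 4: residuals Station 0 72.8, Station 1 153.6, Station 2 141.5 → max 153.6 km
Location 5: residuals Station 0 0.0, Station 1 0.0, Station 2 0.0 → max 0.0 km
Only Location 5 has all residuals ≈ 0.

Location 5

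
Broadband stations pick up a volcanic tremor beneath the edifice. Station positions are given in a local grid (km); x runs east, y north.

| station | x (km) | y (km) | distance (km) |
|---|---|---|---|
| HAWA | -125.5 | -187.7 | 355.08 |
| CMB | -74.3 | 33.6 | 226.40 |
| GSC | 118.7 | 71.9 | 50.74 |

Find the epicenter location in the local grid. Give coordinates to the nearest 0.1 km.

Circle about each station: (x + 125.5)² + (y + 187.7)² = 355.08²; (x + 74.3)² + (y − 33.6)² = 226.40²; (x − 118.7)² + (y − 71.9)² = 50.74².
Subtracting the HAWA equation from the CMB and GSC equations removes the quadratic terms:
102.4 x + 442.6 y = 30492.76
488.4 x + 519.2 y = 91785.02
Solving the 2×2 system: x ≈ 152.1, y ≈ 33.7 km.

152.1 km east, 33.7 km north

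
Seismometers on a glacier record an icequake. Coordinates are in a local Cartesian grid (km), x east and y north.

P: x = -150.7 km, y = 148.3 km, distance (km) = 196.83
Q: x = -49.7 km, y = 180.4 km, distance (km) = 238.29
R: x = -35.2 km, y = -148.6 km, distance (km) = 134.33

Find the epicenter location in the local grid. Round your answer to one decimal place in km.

(-122.5, -46.5)

Circle about each station: (x + 150.7)² + (y − 148.3)² = 196.83²; (x + 49.7)² + (y − 180.4)² = 238.29²; (x + 35.2)² + (y + 148.6)² = 134.33².
Subtracting the P equation from the Q and R equations removes the quadratic terms:
202.0 x + 64.2 y = -27729.21
231.0 x − 593.8 y = -684.88
Solving the 2×2 system: x ≈ -122.5, y ≈ -46.5 km.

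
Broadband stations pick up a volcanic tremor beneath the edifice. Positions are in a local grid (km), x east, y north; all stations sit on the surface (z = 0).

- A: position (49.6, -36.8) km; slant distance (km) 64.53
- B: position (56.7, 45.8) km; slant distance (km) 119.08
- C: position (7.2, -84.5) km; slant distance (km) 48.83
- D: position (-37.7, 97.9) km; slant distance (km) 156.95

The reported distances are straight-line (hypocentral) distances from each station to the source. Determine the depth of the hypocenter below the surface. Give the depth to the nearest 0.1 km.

Each station gives a sphere (x−x_i)² + (y−y_i)² + z² = d_i² (stations at z=0).
Subtracting the A sphere from B and C: z² cancels, leaving linear equations in x and y:
14.2 x + 165.2 y = -8517.80
-84.8 x − 95.4 y = 5157.44
Solving: x ≈ -3.114, y ≈ -51.293 km (keep extra digits for the depth step; rounded: -3.1, -51.3).
Then from the A sphere: z² = 64.53² − (x − 49.6)² − (y + 36.8)² with x = -3.114, y = -51.293, so z ≈ 34.283 ≈ 34.3 km.

depth ≈ 34.3 km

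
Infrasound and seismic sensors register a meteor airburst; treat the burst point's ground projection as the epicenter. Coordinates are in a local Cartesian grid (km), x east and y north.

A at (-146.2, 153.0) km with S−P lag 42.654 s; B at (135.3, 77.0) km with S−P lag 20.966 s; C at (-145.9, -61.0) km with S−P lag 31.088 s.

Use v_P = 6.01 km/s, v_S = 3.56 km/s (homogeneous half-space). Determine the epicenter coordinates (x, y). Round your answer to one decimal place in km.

121.9 km east, -105.6 km north

Distance from S−P lag: d = Δt · v_P v_S / (v_P − v_S) = Δt · (6.01·3.56)/(6.01−3.56) ≈ 8.7329·Δt.
So d_A = 372.49, d_B = 183.09, d_C = 271.49 km.
Circle about each station: (x + 146.2)² + (y − 153.0)² = 372.49²; (x − 135.3)² + (y − 77.0)² = 183.09²; (x + 145.9)² + (y + 61.0)² = 271.49².
Subtracting the A equation from the B and C equations removes the quadratic terms:
563.0 x − 152.0 y = 84678.50
0.6 x − 428.0 y = 45266.35
Solving the 2×2 system: x ≈ 121.9, y ≈ -105.6 km.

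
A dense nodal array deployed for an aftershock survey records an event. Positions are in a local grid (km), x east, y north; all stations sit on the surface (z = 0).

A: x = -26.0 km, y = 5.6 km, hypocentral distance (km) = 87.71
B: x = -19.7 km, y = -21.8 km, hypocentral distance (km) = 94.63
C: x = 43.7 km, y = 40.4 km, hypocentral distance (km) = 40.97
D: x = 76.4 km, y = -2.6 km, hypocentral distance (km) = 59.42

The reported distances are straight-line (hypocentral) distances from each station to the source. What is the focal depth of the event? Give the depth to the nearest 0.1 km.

Each station gives a sphere (x−x_i)² + (y−y_i)² + z² = d_i² (stations at z=0).
Subtracting the A sphere from B and C: z² cancels, leaving linear equations in x and y:
12.6 x − 54.8 y = -1105.82
139.4 x + 69.6 y = 8848.99
Solving: x ≈ 47.905, y ≈ 31.194 km (keep extra digits for the depth step; rounded: 47.9, 31.2).
Then from the A sphere: z² = 87.71² − (x + 26.0)² − (y − 5.6)² with x = 47.905, y = 31.194, so z ≈ 39.699 ≈ 39.7 km.
Check against D (with the unrounded solution): distance 59.41 ≈ 59.42 km. ✓

z ≈ 39.7 km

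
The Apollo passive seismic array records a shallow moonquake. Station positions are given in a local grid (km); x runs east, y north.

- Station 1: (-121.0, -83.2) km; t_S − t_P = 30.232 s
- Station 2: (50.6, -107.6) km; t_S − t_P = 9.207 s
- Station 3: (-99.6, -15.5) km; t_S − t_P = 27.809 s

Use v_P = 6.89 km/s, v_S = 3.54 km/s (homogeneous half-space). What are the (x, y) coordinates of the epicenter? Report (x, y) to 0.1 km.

Distance from S−P lag: d = Δt · v_P v_S / (v_P − v_S) = Δt · (6.89·3.54)/(6.89−3.54) ≈ 7.2808·Δt.
So d_Station 1 = 220.11, d_Station 2 = 67.03, d_Station 3 = 202.47 km.
Circle about each station: (x + 121.0)² + (y + 83.2)² = 220.11²; (x − 50.6)² + (y + 107.6)² = 67.03²; (x + 99.6)² + (y + 15.5)² = 202.47².
Subtracting pairs of circle equations eliminates x²+y² and gives linear equations (the radical axes):
343.2 x − 48.8 y = 36530.27
42.8 x + 135.4 y = -3948.52
Solving the 2×2 system: x ≈ 97.9, y ≈ -60.1 km.

(97.9, -60.1)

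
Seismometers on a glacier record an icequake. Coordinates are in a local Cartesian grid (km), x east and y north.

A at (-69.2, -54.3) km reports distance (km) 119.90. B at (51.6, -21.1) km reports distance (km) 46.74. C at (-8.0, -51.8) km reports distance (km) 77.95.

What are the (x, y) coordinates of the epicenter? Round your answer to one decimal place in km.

x ≈ 26.3 km, y ≈ 18.2 km

Circle about each station: (x + 69.2)² + (y + 54.3)² = 119.90²; (x − 51.6)² + (y + 21.1)² = 46.74²; (x + 8.0)² + (y + 51.8)² = 77.95².
Subtracting pairs of circle equations eliminates x²+y² and gives linear equations (the radical axes):
241.6 x + 66.4 y = 7562.02
122.4 x + 5.0 y = 3309.92
Solving the 2×2 system: x ≈ 26.3, y ≈ 18.2 km.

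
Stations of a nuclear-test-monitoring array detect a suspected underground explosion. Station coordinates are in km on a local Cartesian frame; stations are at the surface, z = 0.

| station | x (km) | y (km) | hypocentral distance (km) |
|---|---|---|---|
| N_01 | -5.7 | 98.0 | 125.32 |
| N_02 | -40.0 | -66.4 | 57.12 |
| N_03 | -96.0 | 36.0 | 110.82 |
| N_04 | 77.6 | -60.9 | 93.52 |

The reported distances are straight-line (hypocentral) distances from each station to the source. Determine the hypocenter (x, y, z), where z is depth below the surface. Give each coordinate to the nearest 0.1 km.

Each station gives a sphere (x−x_i)² + (y−y_i)² + z² = d_i² (stations at z=0).
Subtracting the N_01 sphere from N_02 and N_03: z² cancels, leaving linear equations in x and y:
-68.6 x − 328.8 y = 8814.88
-180.6 x − 124.0 y = 4299.54
Solving: x ≈ -6.303, y ≈ -25.494 km (keep extra digits for the depth step; rounded: -6.3, -25.5).
Then from the N_01 sphere: z² = 125.32² − (x + 5.7)² − (y − 98.0)² with x = -6.303, y = -25.494, so z ≈ 21.307 ≈ 21.3 km.

x ≈ -6.3 km, y ≈ -25.5 km, depth ≈ 21.3 km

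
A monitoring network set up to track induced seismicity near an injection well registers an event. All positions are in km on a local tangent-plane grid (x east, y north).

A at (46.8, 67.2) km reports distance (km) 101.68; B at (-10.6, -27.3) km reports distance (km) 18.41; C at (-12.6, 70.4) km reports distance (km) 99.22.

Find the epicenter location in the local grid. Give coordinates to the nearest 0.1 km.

Circle about each station: (x − 46.8)² + (y − 67.2)² = 101.68²; (x + 10.6)² + (y + 27.3)² = 18.41²; (x + 12.6)² + (y − 70.4)² = 99.22².
Subtracting pairs of circle equations eliminates x²+y² and gives linear equations (the radical axes):
-114.8 x − 189.0 y = 4151.46
-118.8 x + 6.4 y = -1096.95
Solving the 2×2 system: x ≈ 7.8, y ≈ -26.7 km.

x ≈ 7.8 km, y ≈ -26.7 km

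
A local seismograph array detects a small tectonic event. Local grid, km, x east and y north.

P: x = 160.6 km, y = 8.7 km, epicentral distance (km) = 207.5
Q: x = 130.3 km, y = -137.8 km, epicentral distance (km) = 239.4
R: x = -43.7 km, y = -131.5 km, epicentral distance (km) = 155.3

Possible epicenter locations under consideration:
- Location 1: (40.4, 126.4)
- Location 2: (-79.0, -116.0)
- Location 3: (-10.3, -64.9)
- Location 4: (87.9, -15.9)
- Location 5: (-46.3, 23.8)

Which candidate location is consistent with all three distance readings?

For each candidate, compare |candidate − station| to the reported distance:
Location 1: residuals P 39.3, Q 39.7, R 116.0 → max 116.0 km
Location 2: residuals P 62.6, Q 29.0, R 116.7 → max 116.7 km
Location 3: residuals P 21.4, Q 81.0, R 80.8 → max 81.0 km
Location 4: residuals P 130.8, Q 110.3, R 19.9 → max 130.8 km
Location 5: residuals P 0.0, Q 0.0, R 0.0 → max 0.0 km
Only Location 5 has all residuals ≈ 0.

Location 5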